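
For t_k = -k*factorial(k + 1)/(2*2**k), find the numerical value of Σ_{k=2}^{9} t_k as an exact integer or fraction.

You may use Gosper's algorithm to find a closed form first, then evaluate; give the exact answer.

Σ = -155919/4

The ratio is (k + 1)*(k + 2)/(2*k).
Factor: A=k/2 + 1; B=1; C=k.
Solve (k/2 + 1)·f(k+1) − (1)·f(k) = k.
Degrees (1,0,1) ⇒ d ≤ 0.
Solving with deg f ≤ 0: f(k) = 2.
Certificate R = B(k−1)f/C = 2/k gives s_k = -factorial(k + 1)/2**k.
Check: Δs_k = -k*factorial(k + 1)/(2*2**k). ✓
Evaluate s at k=10 and k=2: -155925/4 and -3/2; difference -155919/4.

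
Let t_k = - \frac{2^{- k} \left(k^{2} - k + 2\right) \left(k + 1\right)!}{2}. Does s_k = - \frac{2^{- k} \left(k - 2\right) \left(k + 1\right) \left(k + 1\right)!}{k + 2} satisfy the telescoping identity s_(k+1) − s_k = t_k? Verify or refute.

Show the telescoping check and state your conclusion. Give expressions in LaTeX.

Invalid: residual \frac{2^{- k} \left(k^{3} + k^{2} - 2 k + 8\right) \left(k + 1\right)!}{2 \left(k + 2\right) \left(k + 3\right)} ≠ 0.

s_(k+1) = -(k - 1)*(k + 2)*factorial(k + 2)/(2*2**k*(k + 3))
s_(k+1) − s_k = -(k**4 + 3*k**3 + 2*k**2 + 6*k + 4)*factorial(k + 1)/(2*2**k*(k + 2)*(k + 3))
(s_(k+1) − s_k) − t_k = (k**3 + k**2 - 2*k + 8)*factorial(k + 1)/(2*2**k*(k + 2)*(k + 3))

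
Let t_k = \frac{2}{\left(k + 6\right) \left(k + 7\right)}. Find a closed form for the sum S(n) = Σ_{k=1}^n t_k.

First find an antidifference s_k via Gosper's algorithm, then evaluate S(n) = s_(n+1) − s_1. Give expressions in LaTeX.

S(n) = \frac{2 n}{7 \left(n + 7\right)}

The ratio is (k + 6)/(k + 8).
Take A(k)=k + 6, B(k)=k + 8, C(k)=1.
f must satisfy (k + 6)·f(k+1) − (k + 7)·f(k) = 1.
d = 1 from the (1,1,0) case.
Match coefficients ⇒ f(k) = k/6.
Then R = B(k−1)f/C = k*(k + 7)/6, so s_k = R(k)·t_k = k/(3*(k + 6)).
Check: Δs_k = 2/(k**2 + 13*k + 42). ✓
Σ_(k=1)^n t_k = s_(n+1) − s_(1) = ((n + 1)/(3*(n + 7))) − (1/21), i.e. 2*n/(7*(n + 7)).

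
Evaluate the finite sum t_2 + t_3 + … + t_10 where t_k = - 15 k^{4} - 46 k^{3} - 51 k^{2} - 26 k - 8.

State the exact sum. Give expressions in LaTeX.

Σ = -540144

The ratio is (15*k**4 + 106*k**3 + 279*k**2 + 326*k + 146)/(15*k**4 + 46*k**3 + 51*k**2 + 26*k + 8).
Factor: A=1; B=1; C=k**4 + 46*k**3/15 + 17*k**2/5 + 26*k/15 + 8/15.
Key eq: (1)·f(k+1) = (1)·f(k) + (k**4 + 46*k**3/15 + 17*k**2/5 + 26*k/15 + 8/15).
d = 5 from the (0,0,4) case.
Match coefficients ⇒ f(k) = k*(3*k**4 + 4*k**3 - k**2 - k + 3)/15.
R(k) = B(k−1)·f(k)/C(k) = k*(3*k**4 + 4*k**3 - k**2 - k + 3)/(15*k**4 + 46*k**3 + 51*k**2 + 26*k + 8); s_k = R·t_k = k*(-3*k**4 - 4*k**3 + k**2 + k - 3).
s_(k+1) − s_k = -15*k**4 - 46*k**3 - 51*k**2 - 26*k - 8 = t_k.
Sum = s_(11) − s_(2); s_(11) = -540298, s_(2) = -154 ⇒ -540144.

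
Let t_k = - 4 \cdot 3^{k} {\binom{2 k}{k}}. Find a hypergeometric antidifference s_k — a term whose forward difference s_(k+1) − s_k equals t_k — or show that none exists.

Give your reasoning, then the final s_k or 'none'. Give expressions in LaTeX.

none (Gosper's algorithm certifies no s_k)

Ratio r(k) = 6*(2*k + 1)/(k + 1).
Gosper form: A/B · C(k+1)/C(k) with A=12*k + 6, B=k + 1, C=1.
Solve (12*k + 6)·f(k+1) − (k)·f(k) = 1.
Bound: deg f ≤ -1.
Bound -1 < 0, so the key equation has no polynomial solution.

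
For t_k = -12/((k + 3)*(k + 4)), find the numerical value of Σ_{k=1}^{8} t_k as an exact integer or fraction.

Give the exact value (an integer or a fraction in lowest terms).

Σ = -2

Step 1: r(k) = (k + 3)/(k + 5).
So A=k + 3 and B=k + 5, with C=1.
f must satisfy (k + 3)·f(k+1) − (k + 4)·f(k) = 1.
Degrees (1,1,0) ⇒ d ≤ 1.
Match coefficients ⇒ f(k) = k/3.
So s_k = (B(k−1)f/C)·t_k = (k*(k + 4)/3)·t_k = -4*k/(k + 3).
Δs = -12/(k**2 + 7*k + 12), as required.
Σ_(k=1)^(8) t_k = s_(9) − s_(1) = -3 − (-1) = -2.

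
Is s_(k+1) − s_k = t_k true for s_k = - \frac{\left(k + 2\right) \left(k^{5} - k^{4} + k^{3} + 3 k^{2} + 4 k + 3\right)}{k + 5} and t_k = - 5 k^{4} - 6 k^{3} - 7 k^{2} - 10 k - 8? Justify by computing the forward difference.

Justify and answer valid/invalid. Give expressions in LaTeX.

s_(k+1) = (-k**6 - 7*k**5 - 19*k**4 - 31*k**3 - 44*k**2 - 53*k - 33)/(k + 6)
s_(k+1) − s_k = (-5*k**6 - 49*k**5 - 127*k**4 - 159*k**3 - 202*k**2 - 226*k - 129)/(k**2 + 11*k + 30)
(s_(k+1) − s_k) − t_k = 3*(4*k**5 + 32*k**4 + 36*k**3 + 42*k**2 + 54*k + 37)/(k**2 + 11*k + 30)

Invalid: residual \frac{3 \left(4 k^{5} + 32 k^{4} + 36 k^{3} + 42 k^{2} + 54 k + 37\right)}{k^{2} + 11 k + 30} ≠ 0.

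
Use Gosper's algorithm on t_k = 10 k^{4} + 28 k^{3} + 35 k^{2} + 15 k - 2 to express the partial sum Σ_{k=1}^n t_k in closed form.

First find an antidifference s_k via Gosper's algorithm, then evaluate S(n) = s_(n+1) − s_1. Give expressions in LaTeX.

S(n) = n \left(2 n^{4} + 12 n^{3} + 29 n^{2} + 32 n + 11\right)

t_(k+1)/t_k = (10*k**4 + 68*k**3 + 179*k**2 + 209*k + 86)/(10*k**4 + 28*k**3 + 35*k**2 + 15*k - 2).
A = 1, B = 1, C = k**4 + 14*k**3/5 + 7*k**2/2 + 3*k/2 - 1/5.
Solve (1)·f(k+1) − (1)·f(k) = k**4 + 14*k**3/5 + 7*k**2/2 + 3*k/2 - 1/5.
deg f ≤ 5 (via 0,0,4).
A polynomial solution: f(k) = k*(k + 1)*(2*k**3 + k - 4)/10.
Then R = B(k−1)f/C = k*(2*k**3 + k - 4)/(10*k**3 + 18*k**2 + 17*k - 2), so s_k = R(k)·t_k = k*(2*k**4 + 2*k**3 + k**2 - 3*k - 4).
Δs = 10*k**4 + 28*k**3 + 35*k**2 + 15*k - 2, as required.
Evaluate: s_(n+1) = 2*n**5 + 12*n**4 + 29*n**3 + 32*n**2 + 11*n - 2; subtract s_(1) = -2 ⇒ S(n) = n*(2*n**4 + 12*n**3 + 29*n**2 + 32*n + 11).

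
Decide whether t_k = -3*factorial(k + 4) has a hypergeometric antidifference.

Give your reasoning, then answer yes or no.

r(k) = k + 5 after simplifying.
A = k + 5, B = 1, C = 1.
Need (k + 5)·f(k+1) − (1)·f(k) = 1.
deg f ≤ -1 (via 1,0,0).
d = -1 < 0 ⇒ no nonzero polynomial f; not summable.

No — key equation has no polynomial f.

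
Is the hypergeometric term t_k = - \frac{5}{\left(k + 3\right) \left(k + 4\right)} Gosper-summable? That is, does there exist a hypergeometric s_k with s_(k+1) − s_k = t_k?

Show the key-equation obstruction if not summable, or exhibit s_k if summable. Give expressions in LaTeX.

Yes. s_k = - \frac{5 k}{3 k + 9}.

t_(k+1)/t_k = (k + 3)/(k + 5).
Factor: A=k + 3; B=k + 5; C=1.
Solve (k + 3)·f(k+1) − (k + 4)·f(k) = 1.
d = 1 from the (1,1,0) case.
Solve for f: f(k) = k/3 (degree 1 ≤ 1).
Then R = B(k−1)f/C = k*(k + 4)/3, so s_k = R(k)·t_k = -5*k/(3*k + 9).
s_(k+1) − s_k = -5/(k**2 + 7*k + 12) = t_k.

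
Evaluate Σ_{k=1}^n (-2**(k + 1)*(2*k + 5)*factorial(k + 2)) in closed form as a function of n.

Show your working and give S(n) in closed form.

Ratio r(k) = 2*(k + 3)*(2*k + 7)/(2*k + 5).
So A=2*k + 6 and B=1, with C=k + 5/2.
f must satisfy (2*k + 6)·f(k+1) − (1)·f(k) = k + 5/2.
deg f ≤ 0 (via 1,0,1).
A polynomial solution: f(k) = 1/2.
Certificate R = B(k−1)f/C = 1/(2*k + 5) gives s_k = -2**(k + 1)*factorial(k + 2).
Δs = -2**(k + 1)*(2*k + 5)*factorial(k + 2), as required.
Σ_(k=1)^n t_k = s_(n+1) − s_(1) = (-2**(n + 2)*factorial(n + 3)) − (-24), i.e. -4*2**n*factorial(n + 3) + 24.

S(n) = -4*2**n*factorial(n + 3) + 24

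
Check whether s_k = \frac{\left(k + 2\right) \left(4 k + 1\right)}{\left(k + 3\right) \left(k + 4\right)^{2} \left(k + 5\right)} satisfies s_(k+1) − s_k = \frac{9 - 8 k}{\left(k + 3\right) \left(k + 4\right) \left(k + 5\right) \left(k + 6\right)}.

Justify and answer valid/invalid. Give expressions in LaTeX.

s_(k+1) = (k + 3)*(4*k + 5)/((k + 4)*(k + 5)**2*(k + 6))
s_(k+1) − s_k = (-8*k**3 - 39*k**2 + 17*k + 120)/(k**6 + 27*k**5 + 301*k**4 + 1773*k**3 + 5818*k**2 + 10080*k + 7200)
(s_(k+1) − s_k) − t_k = 12*(2*k**2 + 8*k - 5)/(k**6 + 27*k**5 + 301*k**4 + 1773*k**3 + 5818*k**2 + 10080*k + 7200)

Invalid: residual \frac{12 \left(2 k^{2} + 8 k - 5\right)}{k^{6} + 27 k^{5} + 301 k^{4} + 1773 k^{3} + 5818 k^{2} + 10080 k + 7200} ≠ 0.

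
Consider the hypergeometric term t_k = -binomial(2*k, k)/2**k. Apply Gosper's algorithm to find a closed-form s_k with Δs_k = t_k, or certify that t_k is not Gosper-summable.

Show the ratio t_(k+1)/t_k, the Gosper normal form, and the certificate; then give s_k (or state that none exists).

Ratio r(k) = (2*k + 1)/(k + 1).
Gosper form: A/B · C(k+1)/C(k) with A=2*k + 1, B=k + 1, C=1.
Key eq: (2*k + 1)·f(k+1) = (k)·f(k) + (1).
Bound: deg f ≤ -1.
deg f ≤ -1 is impossible — no certificate.

none — t_k is not Gosper-summable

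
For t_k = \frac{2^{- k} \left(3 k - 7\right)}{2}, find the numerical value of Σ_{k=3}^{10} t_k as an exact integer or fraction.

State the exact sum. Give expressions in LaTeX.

Ratio r(k) = (3*k - 4)/(2*(3*k - 7)).
Factor: A=1/2; B=1; C=k - 7/3.
Set up (1/2)·f(k+1) − (1)·f(k) − (k - 7/3) = 0.
From deg A=0, deg B=0, deg C=1: d=1.
Match coefficients ⇒ f(k) = -2*(3*k - 4)/3.
R(k) = B(k−1)·f(k)/C(k) = -2*(3*k - 4)/(3*k - 7); s_k = R·t_k = (4 - 3*k)/2**k.
Check: Δs_k = (3*k - 7)/(2*2**k). ✓
Telescoping: Σ = s_(11) − s_(3) = -29/2048 − (-5/8) = 1251/2048.

Σ = 1251/2048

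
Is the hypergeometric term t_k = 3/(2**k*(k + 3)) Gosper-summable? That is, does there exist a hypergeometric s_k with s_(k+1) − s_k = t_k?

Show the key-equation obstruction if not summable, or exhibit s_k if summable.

r(k) = (k + 3)/(2*(k + 4)) after simplifying.
Factor: A=k/2 + 3/2; B=k + 4; C=1.
Solve (k/2 + 3/2)·f(k+1) − (k + 3)·f(k) = 1.
d = -1 from the (1,1,0) case.
Negative degree bound (-1): no f exists, t_k not Gosper-summable.

No — negative degree bound, so no certificate f.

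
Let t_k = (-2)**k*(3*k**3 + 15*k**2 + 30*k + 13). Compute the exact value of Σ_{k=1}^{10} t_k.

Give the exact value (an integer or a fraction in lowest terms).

Σ = 3557362

Step 1: r(k) = 2*(-3*k**3 - 24*k**2 - 69*k - 61)/(3*k**3 + 15*k**2 + 30*k + 13).
Gosper form: A/B · C(k+1)/C(k) with A=-2, B=1, C=k**3 + 5*k**2 + 10*k + 13/3.
Key eq: (-2)·f(k+1) = (1)·f(k) + (k**3 + 5*k**2 + 10*k + 13/3).
From deg A=0, deg B=0, deg C=3: d=3.
Solve for f: f(k) = -(k**3 + 3*k**2 + 4*k - 1)/3 (degree 3 ≤ 3).
Then R = B(k−1)f/C = -(k**3 + 3*k**2 + 4*k - 1)/(3*k**3 + 15*k**2 + 30*k + 13), so s_k = R(k)·t_k = (-2)**k*(-k**3 - 3*k**2 - 4*k + 1).
Verify: (-2)**k*(3*k**3 + 15*k**2 + 30*k + 13) matches t_k.
Σ_(k=1)^(10) t_k = s_(11) − s_(1) = 3557376 − (14) = 3557362.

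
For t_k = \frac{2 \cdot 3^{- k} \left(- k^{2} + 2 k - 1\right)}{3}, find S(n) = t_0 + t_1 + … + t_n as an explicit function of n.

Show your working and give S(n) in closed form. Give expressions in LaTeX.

S(n) = 3^{- n - 1} \left(- 3^{n + 1} + n^{2} + n + 1\right)

Compute t_(k+1)/t_k: get k**2/(3*(k**2 - 2*k + 1)).
So A=1/3 and B=1, with C=k**2 - 2*k + 1.
f must satisfy (1/3)·f(k+1) − (1)·f(k) = k**2 - 2*k + 1.
d = 2 from the (0,0,2) case.
Coefficient equations give f(k) = -3*(k**2 - k + 1)/2.
So s_k = (B(k−1)f/C)·t_k = (-3*(k**2 - k + 1)/(2*(k - 1)**2))·t_k = (k**2 - k + 1)/3**k.
Verify: 2*(-k**2 + 2*k - 1)/(3*3**k) matches t_k.
Σ_(k=0)^n t_k = s_(n+1) − s_(0) = (3**(-n - 1)*(n**2 + n + 1)) − (1), i.e. 3**(-n - 1)*(-3**(n + 1) + n**2 + n + 1).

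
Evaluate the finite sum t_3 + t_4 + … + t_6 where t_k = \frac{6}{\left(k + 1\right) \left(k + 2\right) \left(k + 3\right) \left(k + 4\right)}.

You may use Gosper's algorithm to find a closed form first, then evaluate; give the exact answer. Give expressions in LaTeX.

Σ = 1/72

The ratio is (k + 1)/(k + 5).
A = k + 1, B = k + 5, C = 1.
Solve (k + 1)·f(k+1) − (k + 4)·f(k) = 1.
From deg A=1, deg B=1, deg C=0: d=3.
A polynomial solution: f(k) = k*(k**2 + 6*k + 11)/18.
So s_k = (B(k−1)f/C)·t_k = (k*(k + 4)*(k**2 + 6*k + 11)/18)·t_k = k*(k**2 + 6*k + 11)/(3*(k + 1)*(k + 2)*(k + 3)).
Check: Δs_k = 6/(k**4 + 10*k**3 + 35*k**2 + 50*k + 24). ✓
Σ_(k=3)^(6) t_k = s_(7) − s_(3) = 119/360 − (19/60) = 1/72.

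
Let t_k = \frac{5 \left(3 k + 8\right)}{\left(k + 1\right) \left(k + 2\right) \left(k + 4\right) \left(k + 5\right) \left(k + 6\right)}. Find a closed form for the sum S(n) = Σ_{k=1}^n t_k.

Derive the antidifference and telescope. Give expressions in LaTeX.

S(n) = \frac{n \left(n^{2} + 13 n + 52\right)}{12 \left(n^{3} + 13 n^{2} + 52 n + 60\right)}

The ratio is (k + 1)*(k + 4)*(3*k + 11)/((k + 3)*(k + 7)*(3*k + 8)).
Take A(k)=k + 1, B(k)=k + 7, C(k)=k**2 + 17*k/3 + 8.
Key eq: (k + 1)·f(k+1) = (k + 6)·f(k) + (k**2 + 17*k/3 + 8).
Bound: deg f ≤ 5.
A polynomial solution: f(k) = k*(k + 2)*(k + 3)*(k**2 + 10*k + 29)/60.
So s_k = (B(k−1)f/C)·t_k = (k*(k + 2)*(k + 6)*(k**2 + 10*k + 29)/(20*(3*k + 8)))·t_k = k*(k**2 + 10*k + 29)/(4*(k**3 + 10*k**2 + 29*k + 20)).
Verify: 5*(3*k + 8)/(k**5 + 18*k**4 + 121*k**3 + 372*k**2 + 508*k + 240) matches t_k.
s_(n+1) = (n**3 + 13*n**2 + 52*n + 40)/(4*(n**3 + 13*n**2 + 52*n + 60)) and s_(1) = 1/6, so S(n) = n*(n**2 + 13*n + 52)/(12*(n**3 + 13*n**2 + 52*n + 60)).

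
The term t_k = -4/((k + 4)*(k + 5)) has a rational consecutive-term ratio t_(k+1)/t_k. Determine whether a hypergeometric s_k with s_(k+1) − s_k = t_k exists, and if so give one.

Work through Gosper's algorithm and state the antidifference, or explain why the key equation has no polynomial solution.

t_(k+1)/t_k = (k + 4)/(k + 6).
Gosper form: A/B · C(k+1)/C(k) with A=k + 4, B=k + 6, C=1.
Need (k + 4)·f(k+1) − (k + 5)·f(k) = 1.
Bound: deg f ≤ 1.
Solve for f: f(k) = k/4 (degree 1 ≤ 1).
R(k) = B(k−1)·f(k)/C(k) = k*(k + 5)/4; s_k = R·t_k = -k/(k + 4).
Verify: -4/(k**2 + 9*k + 20) matches t_k.

s_k = -k/(k + 4)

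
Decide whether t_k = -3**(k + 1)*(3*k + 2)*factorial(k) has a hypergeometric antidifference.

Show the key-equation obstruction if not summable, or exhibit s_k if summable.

The ratio is 3*(k + 1)*(3*k + 5)/(3*k + 2).
Gosper form: A/B · C(k+1)/C(k) with A=3*k + 3, B=1, C=k + 2/3.
Set up (3*k + 3)·f(k+1) − (1)·f(k) − (k + 2/3) = 0.
d = 0 from the (1,0,1) case.
Coefficient equations give f(k) = 1/3.
So s_k = (B(k−1)f/C)·t_k = (1/(3*k + 2))·t_k = -3**(k + 1)*factorial(k).
s_(k+1) − s_k = -3**(k + 1)*(3*k + 2)*factorial(k) = t_k.

Yes. s_k = -3**(k + 1)*factorial(k).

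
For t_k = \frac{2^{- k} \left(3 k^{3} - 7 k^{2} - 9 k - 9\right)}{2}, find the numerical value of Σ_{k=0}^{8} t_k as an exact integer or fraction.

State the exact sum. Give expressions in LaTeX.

Step 1: r(k) = (3*k**3 + 2*k**2 - 14*k - 22)/(2*(3*k**3 - 7*k**2 - 9*k - 9)).
So A=1/2 and B=1, with C=k**3 - 7*k**2/3 - 3*k - 3.
f must satisfy (1/2)·f(k+1) − (1)·f(k) = k**3 - 7*k**2/3 - 3*k - 3.
d = 3 from the (0,0,3) case.
Solve for f: f(k) = -2*k*(3*k**2 + 2*k + 4)/3 (degree 3 ≤ 3).
So s_k = (B(k−1)f/C)·t_k = (-2*k*(3*k**2 + 2*k + 4)/(3*k**3 - 7*k**2 - 9*k - 9))·t_k = k*(-3*k**2 - 2*k - 4)/2**k.
Check: Δs_k = (3*k**3 - 7*k**2 - 9*k - 9)/(2*2**k). ✓
Sum = s_(9) − s_(0); s_(9) = -2385/512, s_(0) = 0 ⇒ -2385/512.

Σ = -2385/512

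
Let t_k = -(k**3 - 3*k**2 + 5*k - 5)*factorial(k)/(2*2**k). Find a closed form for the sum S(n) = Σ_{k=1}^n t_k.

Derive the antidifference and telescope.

S(n) = 2**(-n - 1)*(-2**n - n**3*factorial(n) + n**2*factorial(n) + 3*n*factorial(n) + factorial(n))

r(k) = (k**4 + k**3 + 2*k**2 - 2)/(2*(k**3 - 3*k**2 + 5*k - 5)) after simplifying.
Normal form (A,B,C) = (k/2 + 1/2, 1, k**3 - 3*k**2 + 5*k - 5).
Solve (k/2 + 1/2)·f(k+1) − (1)·f(k) = k**3 - 3*k**2 + 5*k - 5.
From deg A=1, deg B=0, deg C=3: d=2.
Solving with deg f ≤ 2: f(k) = 2*(k**2 - 4*k + 2).
R(k) = B(k−1)·f(k)/C(k) = 2*(k**2 - 4*k + 2)/(k**3 - 3*k**2 + 5*k - 5); s_k = R·t_k = -(k**2 - 4*k + 2)*factorial(k)/2**k.
s_(k+1) − s_k = -(k**3 - 3*k**2 + 5*k - 5)*factorial(k)/(2*2**k) = t_k.
Telescope: S(n) = s_(n+1) − s_(1) = 2**(-n - 1)*(-n**2 + 2*n + 1)*factorial(n + 1) − (1/2) = 2**(-n - 1)*(-2**n - n**3*factorial(n) + n**2*factorial(n) + 3*n*factorial(n) + factorial(n)).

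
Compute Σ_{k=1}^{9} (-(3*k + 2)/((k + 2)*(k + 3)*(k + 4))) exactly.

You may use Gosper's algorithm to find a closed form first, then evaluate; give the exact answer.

r(k) = (k + 2)*(3*k + 5)/((k + 5)*(3*k + 2)) after simplifying.
So A=k + 2 and B=k + 5, with C=k + 2/3.
Need (k + 2)·f(k+1) − (k + 4)·f(k) = k + 2/3.
Bound: deg f ≤ 2.
A polynomial solution: f(k) = k*(2*k + 1)/9.
So s_k = (B(k−1)f/C)·t_k = (k*(k + 4)*(2*k + 1)/(3*(3*k + 2)))·t_k = k*(-2*k - 1)/(3*(k + 2)*(k + 3)).
s_(k+1) − s_k = (-3*k - 2)/(k**3 + 9*k**2 + 26*k + 24) = t_k.
Σ_(k=1)^(9) t_k = s_(10) − s_(1) = -35/78 − (-1/12) = -19/52.

Σ = -19/52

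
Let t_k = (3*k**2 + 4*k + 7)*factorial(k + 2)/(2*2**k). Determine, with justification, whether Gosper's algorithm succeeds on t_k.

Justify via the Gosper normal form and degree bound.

Step 1: r(k) = (k + 3)*(4*k + 3*(k + 1)**2 + 11)/(2*(3*k**2 + 4*k + 7)).
Normal form (A,B,C) = (k/2 + 3/2, 1, k**2 + 4*k/3 + 7/3).
Set up (k/2 + 3/2)·f(k+1) − (1)·f(k) − (k**2 + 4*k/3 + 7/3) = 0.
From deg A=1, deg B=0, deg C=2: d=1.
Solving with deg f ≤ 1: f(k) = 2*(3*k - 2)/3.
Then R = B(k−1)f/C = 2*(3*k - 2)/(3*k**2 + 4*k + 7), so s_k = R(k)·t_k = (3*k - 2)*factorial(k + 2)/2**k.
s_(k+1) − s_k = (3*k**2 + 4*k + 7)*factorial(k + 2)/(2*2**k) = t_k.

Yes. s_k = (3*k - 2)*factorial(k + 2)/2**k.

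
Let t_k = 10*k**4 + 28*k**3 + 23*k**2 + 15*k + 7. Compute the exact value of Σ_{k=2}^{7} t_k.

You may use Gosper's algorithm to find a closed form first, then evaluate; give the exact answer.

t_(k+1)/t_k = (10*k**4 + 68*k**3 + 167*k**2 + 185*k + 83)/(10*k**4 + 28*k**3 + 23*k**2 + 15*k + 7).
Take A(k)=1, B(k)=1, C(k)=k**4 + 14*k**3/5 + 23*k**2/10 + 3*k/2 + 7/10.
Solve (1)·f(k+1) − (1)·f(k) = k**4 + 14*k**3/5 + 23*k**2/10 + 3*k/2 + 7/10.
d = 5 from the (0,0,4) case.
Solving with deg f ≤ 5: f(k) = k*(2*k**4 + 2*k**3 - 3*k**2 + 3*k + 3)/10.
Certificate R = B(k−1)f/C = k*(2*k**4 + 2*k**3 - 3*k**2 + 3*k + 3)/(10*k**4 + 28*k**3 + 23*k**2 + 15*k + 7) gives s_k = k*(2*k**4 + 2*k**3 - 3*k**2 + 3*k + 3).
Δs = 10*k**4 + 28*k**3 + 23*k**2 + 15*k + 7, as required.
Σ_(k=2)^(7) t_k = s_(8) − s_(2) = 72408 − (90) = 72318.

Σ = 72318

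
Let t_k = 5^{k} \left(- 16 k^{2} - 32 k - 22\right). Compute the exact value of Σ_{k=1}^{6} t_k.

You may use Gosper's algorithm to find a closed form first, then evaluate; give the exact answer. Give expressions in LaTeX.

Compute t_(k+1)/t_k: get 5*(8*k**2 + 32*k + 35)/(8*k**2 + 16*k + 11).
A = 5, B = 1, C = k**2 + 2*k + 11/8.
Set up (5)·f(k+1) − (1)·f(k) − (k**2 + 2*k + 11/8) = 0.
d = 2 from the (0,0,2) case.
Match coefficients ⇒ f(k) = (4*k**2 - 2*k + 3)/16.
Get s_k = R·t_k = 5**k*(-4*k**2 + 2*k - 3) with R(k) = B(k−1)f(k)/C(k) = (4*k**2 - 2*k + 3)/(2*(8*k**2 + 16*k + 11)).
Check: Δs_k = 5**k*(-16*k**2 - 32*k - 22). ✓
Evaluate s at k=7 and k=1: -14453125 and -25; difference -14453100.

Σ = -14453100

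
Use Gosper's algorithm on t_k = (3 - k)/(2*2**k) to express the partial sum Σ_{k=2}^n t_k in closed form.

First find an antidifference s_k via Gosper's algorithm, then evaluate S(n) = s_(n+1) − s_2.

Compute t_(k+1)/t_k: get (k - 2)/(2*(k - 3)).
So A=1/2 and B=1, with C=k - 3.
Key eq: (1/2)·f(k+1) = (1)·f(k) + (k - 3).
From deg A=0, deg B=0, deg C=1: d=1.
A polynomial solution: f(k) = -2*(k - 2).
R(k) = B(k−1)·f(k)/C(k) = -2*(k - 2)/(k - 3); s_k = R·t_k = (k - 2)/2**k.
Verify: (3 - k)/(2*2**k) matches t_k.
Σ_(k=2)^n t_k = s_(n+1) − s_(2) = (2**(-n - 1)*(n - 1)) − (0), i.e. 2**(-n - 1)*(n - 1).

S(n) = 2**(-n - 1)*(n - 1)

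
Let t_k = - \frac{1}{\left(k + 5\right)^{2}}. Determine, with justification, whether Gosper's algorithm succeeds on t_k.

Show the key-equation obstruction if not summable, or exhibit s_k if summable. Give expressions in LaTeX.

No; the coefficient equations for f are inconsistent.

Ratio r(k) = (k + 5)**2/(k + 6)**2.
Gosper form: A/B · C(k+1)/C(k) with A=k**2 + 10*k + 25, B=k**2 + 12*k + 36, C=1.
Key eq: (k**2 + 10*k + 25)·f(k+1) = (k**2 + 10*k + 25)·f(k) + (1).
deg f ≤ 0 (via 2,2,0).
Write f(k) = c0. Then LHS − RHS = -1, requiring -1 = 0: contradictory. No certificate.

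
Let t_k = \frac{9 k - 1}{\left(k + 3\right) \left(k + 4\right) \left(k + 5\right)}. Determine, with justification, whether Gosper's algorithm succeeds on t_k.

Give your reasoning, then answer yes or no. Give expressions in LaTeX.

Compute t_(k+1)/t_k: get (k + 3)*(9*k + 8)/((k + 6)*(9*k - 1)).
Gosper form: A/B · C(k+1)/C(k) with A=k + 3, B=k + 6, C=k - 1/9.
Need (k + 3)·f(k+1) − (k + 5)·f(k) = k - 1/9.
d = 2 from the (1,1,1) case.
Solve for f: f(k) = k*(13*k - 17)/108 (degree 2 ≤ 2).
Then R = B(k−1)f/C = k*(k + 5)*(13*k - 17)/(12*(9*k - 1)), so s_k = R(k)·t_k = k*(13*k - 17)/(12*(k + 3)*(k + 4)).
Check: Δs_k = (9*k - 1)/(k**3 + 12*k**2 + 47*k + 60). ✓

Yes. s_k = \frac{k \left(13 k - 17\right)}{12 \left(k + 3\right) \left(k + 4\right)}.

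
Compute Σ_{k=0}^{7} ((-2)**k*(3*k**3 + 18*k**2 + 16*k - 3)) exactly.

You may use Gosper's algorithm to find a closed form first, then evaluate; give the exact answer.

r(k) = 2*(-3*k**3 - 27*k**2 - 61*k - 34)/(3*k**3 + 18*k**2 + 16*k - 3) after simplifying.
Take A(k)=-2, B(k)=1, C(k)=k**3 + 6*k**2 + 16*k/3 - 1.
f must satisfy (-2)·f(k+1) − (1)·f(k) = k**3 + 6*k**2 + 16*k/3 - 1.
Degrees (0,0,3) ⇒ d ≤ 3.
Coefficient equations give f(k) = -(k - 1)*(k**2 + 5*k + 3)/3.
R(k) = B(k−1)·f(k)/C(k) = -(k - 1)*(k**2 + 5*k + 3)/(3*k**3 + 18*k**2 + 16*k - 3); s_k = R·t_k = (-2)**k*(-k**3 - 4*k**2 + 2*k + 3).
Δs = (-2)**k*(3*k**3 + 18*k**2 + 16*k - 3), as required.
Telescoping: Σ = s_(8) − s_(0) = -191744 − (3) = -191747.

Σ = -191747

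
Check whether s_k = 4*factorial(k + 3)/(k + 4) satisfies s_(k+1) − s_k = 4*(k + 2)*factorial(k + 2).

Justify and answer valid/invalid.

s_(k+1) = 4*factorial(k + 4)/(k + 5)
s_(k+1) − s_k = 4*(k**2 + 7*k + 11)*factorial(k + 3)/((k + 4)*(k + 5))
(s_(k+1) − s_k) − t_k = -4*(k**2 + 6*k + 7)*factorial(k + 2)/((k + 4)*(k + 5))

Invalid: residual -4*(k**2 + 6*k + 7)*factorial(k + 2)/((k + 4)*(k + 5)) ≠ 0.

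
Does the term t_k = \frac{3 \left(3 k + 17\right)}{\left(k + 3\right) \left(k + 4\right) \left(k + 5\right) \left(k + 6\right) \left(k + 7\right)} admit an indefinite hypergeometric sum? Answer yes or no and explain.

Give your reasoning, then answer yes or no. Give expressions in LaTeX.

r(k) = (k + 3)*(3*k + 20)/((k + 8)*(3*k + 17)) after simplifying.
Take A(k)=k + 3, B(k)=k + 8, C(k)=k + 17/3.
Key eq: (k + 3)·f(k+1) = (k + 7)·f(k) + (k + 17/3).
Degrees (1,1,1) ⇒ d ≤ 4.
Solve for f: f(k) = k*(k + 5)*(k**2 + 13*k + 54)/216 (degree 4 ≤ 4).
Then R = B(k−1)f/C = k*(k + 5)*(k + 7)*(k**2 + 13*k + 54)/(72*(3*k + 17)), so s_k = R(k)·t_k = k*(k**2 + 13*k + 54)/(24*(k**3 + 13*k**2 + 54*k + 72)).
Check: Δs_k = 3*(3*k + 17)/(k**5 + 25*k**4 + 245*k**3 + 1175*k**2 + 2754*k + 2520). ✓

Yes. s_k = \frac{k \left(k^{2} + 13 k + 54\right)}{24 \left(k^{3} + 13 k^{2} + 54 k + 72\right)}.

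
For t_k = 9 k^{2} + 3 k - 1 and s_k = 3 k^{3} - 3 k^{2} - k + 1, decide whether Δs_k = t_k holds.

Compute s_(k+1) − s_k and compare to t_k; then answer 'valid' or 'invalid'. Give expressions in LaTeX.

s_(k+1) = k*(3*k**2 + 6*k + 2)
s_(k+1) − s_k = 9*k**2 + 3*k - 1
(s_(k+1) − s_k) − t_k = 0

valid (s_(k+1) − s_k reduces to t_k)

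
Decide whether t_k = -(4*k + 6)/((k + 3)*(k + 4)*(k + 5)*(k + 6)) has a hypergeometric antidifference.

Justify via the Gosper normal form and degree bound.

Yes. s_k = -k*(k**2 + 12*k + 17)/(15*(k + 3)*(k + 4)*(k + 5)).

Compute t_(k+1)/t_k: get (k + 3)*(2*k + 5)/((k + 7)*(2*k + 3)).
Gosper form: A/B · C(k+1)/C(k) with A=k + 3, B=k + 7, C=k + 3/2.
Solve (k + 3)·f(k+1) − (k + 6)·f(k) = k + 3/2.
Degrees (1,1,1) ⇒ d ≤ 3.
A polynomial solution: f(k) = k*(k**2 + 12*k + 17)/60.
So s_k = (B(k−1)f/C)·t_k = (k*(k + 6)*(k**2 + 12*k + 17)/(30*(2*k + 3)))·t_k = -k*(k**2 + 12*k + 17)/(15*(k + 3)*(k + 4)*(k + 5)).
Check: Δs_k = 2*(-2*k - 3)/(k**4 + 18*k**3 + 119*k**2 + 342*k + 360). ✓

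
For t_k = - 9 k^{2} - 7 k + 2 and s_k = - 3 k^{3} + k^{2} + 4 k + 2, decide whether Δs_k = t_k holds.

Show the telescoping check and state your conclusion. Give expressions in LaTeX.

s_(k+1) = -3*k**3 - 8*k**2 - 3*k + 4
s_(k+1) − s_k = -9*k**2 - 7*k + 2
(s_(k+1) − s_k) − t_k = 0

Valid — Δs_k = t_k.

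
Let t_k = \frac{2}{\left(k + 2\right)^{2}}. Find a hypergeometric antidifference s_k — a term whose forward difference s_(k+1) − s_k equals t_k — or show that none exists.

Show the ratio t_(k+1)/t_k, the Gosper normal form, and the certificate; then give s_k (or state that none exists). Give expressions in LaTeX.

r(k) = (k + 2)**2/(k + 3)**2 after simplifying.
Take A(k)=k**2 + 4*k + 4, B(k)=k**2 + 6*k + 9, C(k)=1.
f must satisfy (k**2 + 4*k + 4)·f(k+1) − (k**2 + 4*k + 4)·f(k) = 1.
d = 0 from the (2,2,0) case.
Write f(k) = c0. Then LHS − RHS = -1, requiring -1 = 0: contradictory. No certificate.

not Gosper-summable; s_k does not exist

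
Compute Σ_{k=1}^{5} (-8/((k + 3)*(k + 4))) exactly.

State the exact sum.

Σ = -10/9

Step 1: r(k) = (k + 3)/(k + 5).
So A=k + 3 and B=k + 5, with C=1.
Solve (k + 3)·f(k+1) − (k + 4)·f(k) = 1.
Degrees (1,1,0) ⇒ d ≤ 1.
Solve for f: f(k) = k/3 (degree 1 ≤ 1).
R(k) = B(k−1)·f(k)/C(k) = k*(k + 4)/3; s_k = R·t_k = -8*k/(3*k + 9).
Verify: -8/(k**2 + 7*k + 12) matches t_k.
Telescoping: Σ = s_(6) − s_(1) = -16/9 − (-2/3) = -10/9.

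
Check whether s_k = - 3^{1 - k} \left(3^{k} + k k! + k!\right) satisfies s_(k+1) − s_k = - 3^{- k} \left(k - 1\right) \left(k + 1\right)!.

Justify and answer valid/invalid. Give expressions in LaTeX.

s_(k+1) = -(3**(k + 1) + k**2*factorial(k) + 3*k*factorial(k) + 2*factorial(k))/3**k
s_(k+1) − s_k = -(k - 1)*factorial(k + 1)/3**k
(s_(k+1) − s_k) − t_k = 0

valid (s_(k+1) − s_k reduces to t_k)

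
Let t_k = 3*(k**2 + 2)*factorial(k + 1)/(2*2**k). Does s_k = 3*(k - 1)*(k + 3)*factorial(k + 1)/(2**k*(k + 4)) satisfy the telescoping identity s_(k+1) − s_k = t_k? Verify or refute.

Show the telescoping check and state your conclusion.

s_(k+1) = 3*k*(k + 4)*factorial(k + 2)/(2*2**k*(k + 5))
s_(k+1) − s_k = 3*(k**4 + 8*k**3 + 18*k**2 + 18*k + 30)*factorial(k + 1)/(2*2**k*(k + 4)*(k + 5))
(s_(k+1) − s_k) − t_k = -3*(k**3 + 4*k**2 + 10)*factorial(k + 1)/(2*2**k*(k + 4)*(k + 5))

Invalid: residual -3*(k**3 + 4*k**2 + 10)*factorial(k + 1)/(2*2**k*(k + 4)*(k + 5)) ≠ 0.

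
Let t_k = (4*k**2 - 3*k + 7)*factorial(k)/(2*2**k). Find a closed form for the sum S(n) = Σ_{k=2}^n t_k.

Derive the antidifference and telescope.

The ratio is (k + 1)*(-3*k + 4*(k + 1)**2 + 4)/(2*(4*k**2 - 3*k + 7)).
So A=k/2 + 1/2 and B=1, with C=k**2 - 3*k/4 + 7/4.
Key eq: (k/2 + 1/2)·f(k+1) = (1)·f(k) + (k**2 - 3*k/4 + 7/4).
Degrees (1,0,2) ⇒ d ≤ 1.
Coefficient equations give f(k) = (4*k - 3)/2.
R(k) = B(k−1)·f(k)/C(k) = 2*(4*k - 3)/(4*k**2 - 3*k + 7); s_k = R·t_k = (4*k - 3)*factorial(k)/2**k.
Verify: (4*k**2 - 3*k + 7)*factorial(k)/(2*2**k) matches t_k.
Telescope: S(n) = s_(n+1) − s_(2) = 2**(-n - 1)*(4*n + 1)*factorial(n + 1) − (5/2) = 2**(-n - 1)*(-5*2**n + 4*n**2*factorial(n) + 5*n*factorial(n) + factorial(n)).

S(n) = 2**(-n - 1)*(-5*2**n + 4*n**2*factorial(n) + 5*n*factorial(n) + factorial(n))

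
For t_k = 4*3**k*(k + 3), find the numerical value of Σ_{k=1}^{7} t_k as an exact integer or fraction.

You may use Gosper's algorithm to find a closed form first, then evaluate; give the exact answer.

Σ = 124644

The ratio is 3*(k + 4)/(k + 3).
Gosper form: A/B · C(k+1)/C(k) with A=3, B=1, C=k + 3.
f must satisfy (3)·f(k+1) − (1)·f(k) = k + 3.
d = 1 from the (0,0,1) case.
Solve for f: f(k) = (2*k + 3)/4 (degree 1 ≤ 1).
Get s_k = R·t_k = 3**k*(2*k + 3) with R(k) = B(k−1)f(k)/C(k) = (2*k + 3)/(4*(k + 3)).
Verify: 4*3**k*(k + 3) matches t_k.
Sum = s_(8) − s_(1); s_(8) = 124659, s_(1) = 15 ⇒ 124644.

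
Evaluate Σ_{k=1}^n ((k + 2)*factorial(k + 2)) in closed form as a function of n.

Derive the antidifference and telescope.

t_(k+1)/t_k = (k + 3)**2/(k + 2).
A = k + 3, B = 1, C = k + 2.
Need (k + 3)·f(k+1) − (1)·f(k) = k + 2.
deg f ≤ 0 (via 1,0,1).
Solve for f: f(k) = 1 (degree 0 ≤ 0).
Certificate R = B(k−1)f/C = 1/(k + 2) gives s_k = factorial(k + 2).
Δs = (k + 2)*factorial(k + 2), as required.
Σ_(k=1)^n t_k = s_(n+1) − s_(1) = (factorial(n + 3)) − (6), i.e. factorial(n + 3) - 6.

S(n) = factorial(n + 3) - 6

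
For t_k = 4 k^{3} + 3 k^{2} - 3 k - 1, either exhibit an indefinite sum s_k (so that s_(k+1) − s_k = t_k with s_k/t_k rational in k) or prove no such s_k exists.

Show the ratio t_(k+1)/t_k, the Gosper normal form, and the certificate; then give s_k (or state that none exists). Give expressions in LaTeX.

s_k = k \left(k^{3} - k^{2} - 2 k + 1\right)

t_(k+1)/t_k = (4*k**3 + 15*k**2 + 15*k + 3)/(4*k**3 + 3*k**2 - 3*k - 1).
A = 1, B = 1, C = k**3 + 3*k**2/4 - 3*k/4 - 1/4.
Set up (1)·f(k+1) − (1)·f(k) − (k**3 + 3*k**2/4 - 3*k/4 - 1/4) = 0.
From deg A=0, deg B=0, deg C=3: d=4.
A polynomial solution: f(k) = k*(k**3 - k**2 - 2*k + 1)/4.
Certificate R = B(k−1)f/C = k*(k**3 - k**2 - 2*k + 1)/(4*k**3 + 3*k**2 - 3*k - 1) gives s_k = k*(k**3 - k**2 - 2*k + 1).
s_(k+1) − s_k = 4*k**3 + 3*k**2 - 3*k - 1 = t_k.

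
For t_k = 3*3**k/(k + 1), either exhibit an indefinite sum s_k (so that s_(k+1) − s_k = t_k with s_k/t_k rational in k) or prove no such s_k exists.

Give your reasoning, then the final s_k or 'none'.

not Gosper-summable; s_k does not exist

Ratio r(k) = 3*(k + 1)/(k + 2).
Factor: A=3*k + 3; B=k + 2; C=1.
Need (3*k + 3)·f(k+1) − (k + 1)·f(k) = 1.
Bound: deg f ≤ -1.
d = -1 < 0 ⇒ no nonzero polynomial f; not summable.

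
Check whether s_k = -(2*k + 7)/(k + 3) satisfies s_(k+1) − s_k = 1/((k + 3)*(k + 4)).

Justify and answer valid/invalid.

s_(k+1) = (-2*k - 9)/(k + 4)
s_(k+1) − s_k = 1/(k**2 + 7*k + 12)
(s_(k+1) − s_k) − t_k = 0

Valid — Δs_k = t_k.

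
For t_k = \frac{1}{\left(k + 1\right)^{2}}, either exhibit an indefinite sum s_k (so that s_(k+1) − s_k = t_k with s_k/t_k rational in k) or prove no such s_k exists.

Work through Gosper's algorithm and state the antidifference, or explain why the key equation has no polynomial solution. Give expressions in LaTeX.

r(k) = (k + 1)**2/(k + 2)**2 after simplifying.
Factor: A=k**2 + 2*k + 1; B=k**2 + 4*k + 4; C=1.
f must satisfy (k**2 + 2*k + 1)·f(k+1) − (k**2 + 2*k + 1)·f(k) = 1.
From deg A=2, deg B=2, deg C=0: d=0.
Generic f = c0 gives residual -1; -1 = 0 cannot hold, so t_k is not Gosper-summable.

no hypergeometric antidifference exists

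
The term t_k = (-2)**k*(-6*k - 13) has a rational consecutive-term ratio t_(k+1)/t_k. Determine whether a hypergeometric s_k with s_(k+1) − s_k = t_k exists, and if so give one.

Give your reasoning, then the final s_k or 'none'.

s_k = (-2)**k*(2*k + 3)

r(k) = 2*(-6*k - 19)/(6*k + 13) after simplifying.
So A=-2 and B=1, with C=k + 13/6.
f must satisfy (-2)·f(k+1) − (1)·f(k) = k + 13/6.
deg f ≤ 1 (via 0,0,1).
Match coefficients ⇒ f(k) = -(2*k + 3)/6.
So s_k = (B(k−1)f/C)·t_k = (-(2*k + 3)/(6*k + 13))·t_k = (-2)**k*(2*k + 3).
Check: Δs_k = (-2)**k*(-6*k - 13). ✓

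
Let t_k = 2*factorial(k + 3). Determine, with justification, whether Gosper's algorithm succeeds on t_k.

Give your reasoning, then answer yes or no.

The ratio is k + 4.
Take A(k)=k + 4, B(k)=1, C(k)=1.
Need (k + 4)·f(k+1) − (1)·f(k) = 1.
Bound: deg f ≤ -1.
Negative degree bound (-1): no f exists, t_k not Gosper-summable.

No — key equation has no polynomial f.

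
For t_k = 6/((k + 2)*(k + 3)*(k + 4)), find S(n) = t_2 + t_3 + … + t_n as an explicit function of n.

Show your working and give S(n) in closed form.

The ratio is (k + 2)/(k + 5).
So A=k + 2 and B=k + 5, with C=1.
f must satisfy (k + 2)·f(k+1) − (k + 4)·f(k) = 1.
Bound: deg f ≤ 2.
Match coefficients ⇒ f(k) = k*(k + 5)/12.
Certificate R = B(k−1)f/C = k*(k + 4)*(k + 5)/12 gives s_k = k*(k + 5)/(2*(k + 2)*(k + 3)).
s_(k+1) − s_k = 6/(k**3 + 9*k**2 + 26*k + 24) = t_k.
Σ_(k=2)^n t_k = s_(n+1) − s_(2) = ((n**2 + 7*n + 6)/(2*(n**2 + 7*n + 12))) − (7/20), i.e. 3*(n**2 + 7*n - 8)/(20*(n**2 + 7*n + 12)).

S(n) = 3*(n**2 + 7*n - 8)/(20*(n**2 + 7*n + 12))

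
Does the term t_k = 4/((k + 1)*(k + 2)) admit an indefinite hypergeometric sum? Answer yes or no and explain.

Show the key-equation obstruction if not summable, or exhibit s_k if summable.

Yes. s_k = 4*k/(k + 1).

t_(k+1)/t_k = (k + 1)/(k + 3).
So A=k + 1 and B=k + 3, with C=1.
Need (k + 1)·f(k+1) − (k + 2)·f(k) = 1.
From deg A=1, deg B=1, deg C=0: d=1.
A polynomial solution: f(k) = k.
Certificate R = B(k−1)f/C = k*(k + 2) gives s_k = 4*k/(k + 1).
s_(k+1) − s_k = 4/(k**2 + 3*k + 2) = t_k.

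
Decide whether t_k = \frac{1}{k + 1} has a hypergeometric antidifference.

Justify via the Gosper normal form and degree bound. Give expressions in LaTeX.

Step 1: r(k) = (k + 1)/(k + 2).
A = k + 1, B = k + 2, C = 1.
Solve (k + 1)·f(k+1) − (k + 1)·f(k) = 1.
Degrees (1,1,0) ⇒ d ≤ 0.
Put f(k) = c0: A·f(k+1) − B(k−1)·f(k) − C = -1; need -1 = 0 — inconsistent ⇒ no f, not summable.

No. Not Gosper-summable.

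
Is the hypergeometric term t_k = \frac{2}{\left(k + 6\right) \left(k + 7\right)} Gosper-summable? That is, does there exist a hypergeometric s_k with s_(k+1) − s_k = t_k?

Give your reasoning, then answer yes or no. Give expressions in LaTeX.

Yes. s_k = \frac{k}{3 \left(k + 6\right)}.

t_(k+1)/t_k = (k + 6)/(k + 8).
So A=k + 6 and B=k + 8, with C=1.
Key eq: (k + 6)·f(k+1) = (k + 7)·f(k) + (1).
deg f ≤ 1 (via 1,1,0).
Match coefficients ⇒ f(k) = k/6.
So s_k = (B(k−1)f/C)·t_k = (k*(k + 7)/6)·t_k = k/(3*(k + 6)).
Verify: 2/(k**2 + 13*k + 42) matches t_k.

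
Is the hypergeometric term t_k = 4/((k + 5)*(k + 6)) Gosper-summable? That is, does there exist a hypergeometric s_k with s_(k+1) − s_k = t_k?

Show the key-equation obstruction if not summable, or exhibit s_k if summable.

r(k) = (k + 5)/(k + 7) after simplifying.
Gosper form: A/B · C(k+1)/C(k) with A=k + 5, B=k + 7, C=1.
Need (k + 5)·f(k+1) − (k + 6)·f(k) = 1.
d = 1 from the (1,1,0) case.
Solve for f: f(k) = k/5 (degree 1 ≤ 1).
So s_k = (B(k−1)f/C)·t_k = (k*(k + 6)/5)·t_k = 4*k/(5*(k + 5)).
s_(k+1) − s_k = 4/(k**2 + 11*k + 30) = t_k.

Yes. s_k = 4*k/(5*(k + 5)).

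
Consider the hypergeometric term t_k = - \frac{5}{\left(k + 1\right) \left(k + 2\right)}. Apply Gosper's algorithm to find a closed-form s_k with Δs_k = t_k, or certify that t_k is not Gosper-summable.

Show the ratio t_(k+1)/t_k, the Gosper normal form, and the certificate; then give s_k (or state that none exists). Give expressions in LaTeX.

t_(k+1)/t_k = (k + 1)/(k + 3).
A = k + 1, B = k + 3, C = 1.
Set up (k + 1)·f(k+1) − (k + 2)·f(k) − (1) = 0.
d = 1 from the (1,1,0) case.
A polynomial solution: f(k) = k.
Then R = B(k−1)f/C = k*(k + 2), so s_k = R(k)·t_k = -5*k/(k + 1).
s_(k+1) − s_k = -5/(k**2 + 3*k + 2) = t_k.

s_k = - \frac{5 k}{k + 1}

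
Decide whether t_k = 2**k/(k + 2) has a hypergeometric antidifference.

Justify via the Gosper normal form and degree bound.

No. Not Gosper-summable.

Compute t_(k+1)/t_k: get 2*(k + 2)/(k + 3).
So A=2*k + 4 and B=k + 3, with C=1.
f must satisfy (2*k + 4)·f(k+1) − (k + 2)·f(k) = 1.
Bound: deg f ≤ -1.
deg f ≤ -1 is impossible — no certificate.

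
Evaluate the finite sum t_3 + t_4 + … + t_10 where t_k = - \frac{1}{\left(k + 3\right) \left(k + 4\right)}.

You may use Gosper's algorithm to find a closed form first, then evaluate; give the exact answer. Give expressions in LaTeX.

Σ = -2/21

The ratio is (k + 3)/(k + 5).
Take A(k)=k + 3, B(k)=k + 5, C(k)=1.
Set up (k + 3)·f(k+1) − (k + 4)·f(k) − (1) = 0.
From deg A=1, deg B=1, deg C=0: d=1.
Solving with deg f ≤ 1: f(k) = k/3.
Certificate R = B(k−1)f/C = k*(k + 4)/3 gives s_k = -k/(3*k + 9).
s_(k+1) − s_k = -1/(k**2 + 7*k + 12) = t_k.
Sum = s_(11) − s_(3); s_(11) = -11/42, s_(3) = -1/6 ⇒ -2/21.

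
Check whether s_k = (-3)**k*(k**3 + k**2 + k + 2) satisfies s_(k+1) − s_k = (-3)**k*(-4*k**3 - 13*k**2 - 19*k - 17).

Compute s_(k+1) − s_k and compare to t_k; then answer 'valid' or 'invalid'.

s_(k+1) = (-3)**(k + 1)*(k + (k + 1)**3 + (k + 1)**2 + 3)
s_(k+1) − s_k = (-3)**k*(-4*k**3 - 13*k**2 - 19*k - 17)
(s_(k+1) − s_k) − t_k = 0

valid (s_(k+1) − s_k reduces to t_k)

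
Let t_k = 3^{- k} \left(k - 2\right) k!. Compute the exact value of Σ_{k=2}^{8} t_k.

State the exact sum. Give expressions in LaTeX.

Compute t_(k+1)/t_k: get (k**2 - 1)/(3*(k - 2)).
A = k/3 + 1/3, B = 1, C = k - 2.
Solve (k/3 + 1/3)·f(k+1) − (1)·f(k) = k - 2.
deg f ≤ 0 (via 1,0,1).
Match coefficients ⇒ f(k) = 3.
Then R = B(k−1)f/C = 3/(k - 2), so s_k = R(k)·t_k = 3**(1 - k)*factorial(k).
Check: Δs_k = (k - 2)*factorial(k)/3**k. ✓
Telescoping: Σ = s_(9) − s_(2) = 4480/81 − (2/3) = 4426/81.

Σ = 4426/81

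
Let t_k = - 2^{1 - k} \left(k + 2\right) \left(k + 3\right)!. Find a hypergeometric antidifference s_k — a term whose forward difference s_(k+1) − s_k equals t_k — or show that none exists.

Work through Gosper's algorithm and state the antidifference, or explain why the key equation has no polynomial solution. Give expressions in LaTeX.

Compute t_(k+1)/t_k: get (k + 3)*(k + 4)/(2*(k + 2)).
A = k/2 + 2, B = 1, C = k + 2.
Set up (k/2 + 2)·f(k+1) − (1)·f(k) − (k + 2) = 0.
deg f ≤ 0 (via 1,0,1).
Solve for f: f(k) = 2 (degree 0 ≤ 0).
Certificate R = B(k−1)f/C = 2/(k + 2) gives s_k = -2**(2 - k)*factorial(k + 3).
Check: Δs_k = -2**(1 - k)*(k + 2)*factorial(k + 3). ✓

s_k = - 2^{2 - k} \left(k + 3\right)!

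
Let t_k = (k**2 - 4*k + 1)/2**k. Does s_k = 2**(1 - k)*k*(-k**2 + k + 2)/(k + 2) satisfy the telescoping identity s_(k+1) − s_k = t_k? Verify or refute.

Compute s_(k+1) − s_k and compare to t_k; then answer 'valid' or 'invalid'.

Invalid: residual (-k**3 + 11*k - 2)/(2**k*(k**2 + 5*k + 6)) ≠ 0.

s_(k+1) = (k + 1)*(k - (k + 1)**2 + 3)/(2**k*(k + 3))
s_(k+1) − s_k = (k**4 - 13*k**2 - 8*k + 4)/(2**k*(k**2 + 5*k + 6))
(s_(k+1) − s_k) − t_k = (-k**3 + 11*k - 2)/(2**k*(k**2 + 5*k + 6))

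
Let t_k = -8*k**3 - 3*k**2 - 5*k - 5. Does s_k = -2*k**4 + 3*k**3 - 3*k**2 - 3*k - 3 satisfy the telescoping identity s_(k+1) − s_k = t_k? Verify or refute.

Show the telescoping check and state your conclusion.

s_(k+1) = -2*k**4 - 5*k**3 - 6*k**2 - 8*k - 8
s_(k+1) − s_k = -8*k**3 - 3*k**2 - 5*k - 5
(s_(k+1) − s_k) − t_k = 0

Valid: the claim telescopes to t_k.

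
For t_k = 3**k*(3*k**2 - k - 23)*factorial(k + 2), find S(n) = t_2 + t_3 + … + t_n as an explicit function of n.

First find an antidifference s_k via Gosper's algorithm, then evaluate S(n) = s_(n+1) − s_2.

Ratio r(k) = 3*(k + 3)*(k - 3*(k + 1)**2 + 24)/(-3*k**2 + k + 23).
So A=3*k + 9 and B=1, with C=k**2 - k/3 - 23/3.
Solve (3*k + 9)·f(k+1) − (1)·f(k) = k**2 - k/3 - 23/3.
From deg A=1, deg B=0, deg C=2: d=1.
Solving with deg f ≤ 1: f(k) = (k - 4)/3.
Get s_k = R·t_k = 3**k*(k - 4)*factorial(k + 2) with R(k) = B(k−1)f(k)/C(k) = (k - 4)/(3*k**2 - k - 23).
Δs = 3**k*(3*k**2 - k - 23)*factorial(k + 2), as required.
Σ_(k=2)^n t_k = s_(n+1) − s_(2) = (3**(n + 1)*(n - 3)*factorial(n + 3)) − (-432), i.e. 3*3**n*n*factorial(n + 3) - 9*3**n*factorial(n + 3) + 432.

S(n) = 3*3**n*n*factorial(n + 3) - 9*3**n*factorial(n + 3) + 432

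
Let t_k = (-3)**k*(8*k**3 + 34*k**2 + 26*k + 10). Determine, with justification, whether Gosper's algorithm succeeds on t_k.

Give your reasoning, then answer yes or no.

Yes. s_k = (-3)**k*(-2*k**3 - 4*k**2 + 4*k - 1).

t_(k+1)/t_k = 3*(-4*k**3 - 29*k**2 - 59*k - 39)/(4*k**3 + 17*k**2 + 13*k + 5).
So A=-3 and B=1, with C=k**3 + 17*k**2/4 + 13*k/4 + 5/4.
f must satisfy (-3)·f(k+1) − (1)·f(k) = k**3 + 17*k**2/4 + 13*k/4 + 5/4.
From deg A=0, deg B=0, deg C=3: d=3.
A polynomial solution: f(k) = -(2*k**3 + 4*k**2 - 4*k + 1)/8.
Then R = B(k−1)f/C = -(2*k**3 + 4*k**2 - 4*k + 1)/(2*(4*k**3 + 17*k**2 + 13*k + 5)), so s_k = R(k)·t_k = (-3)**k*(-2*k**3 - 4*k**2 + 4*k - 1).
Δs = (-3)**k*(8*k**3 + 34*k**2 + 26*k + 10), as required.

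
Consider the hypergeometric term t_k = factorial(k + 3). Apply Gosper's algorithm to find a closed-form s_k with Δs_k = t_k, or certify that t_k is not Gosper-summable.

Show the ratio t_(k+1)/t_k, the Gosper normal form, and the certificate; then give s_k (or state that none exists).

t_(k+1)/t_k = k + 4.
Factor: A=k + 4; B=1; C=1.
Need (k + 4)·f(k+1) − (1)·f(k) = 1.
From deg A=1, deg B=0, deg C=0: d=-1.
d = -1 < 0 ⇒ no nonzero polynomial f; not summable.

no hypergeometric antidifference exists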